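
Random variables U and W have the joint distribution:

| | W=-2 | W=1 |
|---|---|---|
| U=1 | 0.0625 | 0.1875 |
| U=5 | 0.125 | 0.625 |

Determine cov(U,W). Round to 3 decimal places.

0.188

E[U] = 4,  E[W] = 0.4375
E[UW] = 1.9375
cov(U,W) = E[UW] − E[U]E[W] = 1.9375 − (4)(0.4375) = 0.1875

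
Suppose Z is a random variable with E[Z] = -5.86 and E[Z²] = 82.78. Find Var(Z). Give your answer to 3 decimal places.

48.440

Var(Z) = 82.78 − (-5.86)² = 48.4404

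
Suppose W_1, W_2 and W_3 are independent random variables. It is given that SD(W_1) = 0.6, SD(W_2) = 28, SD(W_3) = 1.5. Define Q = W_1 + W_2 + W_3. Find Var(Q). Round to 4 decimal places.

786.6100

Var(W_1) = 0.36, Var(W_2) = 784, Var(W_3) = 2.25
By independence, Var(Q) = (1)²Var(W_1) + (1)²Var(W_2) + (1)²Var(W_3)
= (1)²·0.36 + (1)²·784 + (1)²·2.25 = 786.61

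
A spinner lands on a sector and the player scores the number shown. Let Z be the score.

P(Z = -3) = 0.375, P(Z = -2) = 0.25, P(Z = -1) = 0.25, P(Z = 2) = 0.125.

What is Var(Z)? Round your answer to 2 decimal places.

2.48

E[Z] = (-3)(0.375) + (-2)(0.25) + (-1)(0.25) + (2)(0.125) = -1.625
E[Z²] = (-3)²(0.375) + (-2)²(0.25) + (-1)²(0.25) + (2)²(0.125) = 5.125
Var(Z) = E[Z²] − (E[Z])² = 5.125 − (-1.625)² = 2.484375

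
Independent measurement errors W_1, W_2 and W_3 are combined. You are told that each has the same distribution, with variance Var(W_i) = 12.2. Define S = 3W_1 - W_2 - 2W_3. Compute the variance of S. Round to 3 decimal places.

By independence, Var(S) = (3)²Var(W_1) + (-1)²Var(W_2) + (-2)²Var(W_3)
= (3)²·12.2 + (-1)²·12.2 + (-2)²·12.2 = 170.8

170.800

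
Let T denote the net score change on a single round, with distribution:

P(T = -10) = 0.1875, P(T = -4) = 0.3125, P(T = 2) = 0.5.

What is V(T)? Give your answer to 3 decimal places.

21.234

E[T] = (-10)(0.1875) + (-4)(0.3125) + (2)(0.5) = -2.125
E[T²] = (-10)²(0.1875) + (-4)²(0.3125) + (2)²(0.5) = 25.75
V(T) = E[T²] − (E[T])² = 25.75 − (-2.125)² = 21.234375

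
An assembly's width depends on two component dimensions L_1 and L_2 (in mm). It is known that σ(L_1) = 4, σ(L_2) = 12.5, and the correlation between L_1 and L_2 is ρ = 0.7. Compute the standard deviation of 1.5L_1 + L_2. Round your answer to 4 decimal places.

17.2409

var(L_1) = (4)² = 16;  var(L_2) = (12.5)² = 156.25
cov(L_1,L_2) = ρ·σ(L_1)·σ(L_2) = 0.7·4·12.5 = 35
var(1.5L_1 + L_2) = (1.5)²·var(L_1) + (1)²·var(L_2) + 2·(1.5)·(1)·cov(L_1,L_2)
= 2.25·16 + 1·156.25 + 3·35 = 297.25
σ(1.5L_1 + L_2) = √297.25 ≈ 17.2409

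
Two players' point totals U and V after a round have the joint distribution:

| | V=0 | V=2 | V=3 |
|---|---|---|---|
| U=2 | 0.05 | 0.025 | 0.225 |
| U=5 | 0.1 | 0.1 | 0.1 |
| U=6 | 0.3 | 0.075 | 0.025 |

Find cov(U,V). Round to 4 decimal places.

-1.2250

E[U] = 4.5,  E[V] = 1.45
E[UV] = 5.3
cov(U,V) = E[UV] − E[U]E[V] = 5.3 − (4.5)(1.45) = -1.225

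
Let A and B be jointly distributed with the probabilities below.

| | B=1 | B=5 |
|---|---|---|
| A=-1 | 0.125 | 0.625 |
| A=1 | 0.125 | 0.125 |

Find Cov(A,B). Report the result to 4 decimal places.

E[A] = -0.5,  E[B] = 4
E[AB] = -2.5
Cov(A,B) = E[AB] − E[A]E[B] = -2.5 − (-0.5)(4) = -0.5

-0.5000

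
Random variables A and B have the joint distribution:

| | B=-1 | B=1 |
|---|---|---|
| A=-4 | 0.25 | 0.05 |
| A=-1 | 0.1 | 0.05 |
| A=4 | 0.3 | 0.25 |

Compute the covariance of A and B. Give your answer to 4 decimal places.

E[A] = 0.85,  E[B] = -0.3
E[AB] = 0.65
cov(A,B) = E[AB] − E[A]E[B] = 0.65 − (0.85)(-0.3) = 0.905

0.9050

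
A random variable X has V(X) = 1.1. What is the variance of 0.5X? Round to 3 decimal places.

0.275

V(0.5X) = (0.5)²·V(X) = 0.25·1.1 = 0.275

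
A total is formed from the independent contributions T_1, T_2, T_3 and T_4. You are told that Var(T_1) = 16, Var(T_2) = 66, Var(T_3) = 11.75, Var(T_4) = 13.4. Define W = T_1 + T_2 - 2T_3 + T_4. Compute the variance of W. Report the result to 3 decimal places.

By independence, Var(W) = (1)²Var(T_1) + (1)²Var(T_2) + (-2)²Var(T_3) + (1)²Var(T_4)
= (1)²·16 + (1)²·66 + (-2)²·11.75 + (1)²·13.4 = 142.4

142.400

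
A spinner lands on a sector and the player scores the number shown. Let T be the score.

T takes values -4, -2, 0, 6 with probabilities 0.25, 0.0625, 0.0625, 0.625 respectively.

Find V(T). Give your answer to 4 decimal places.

E[T] = (-4)(0.25) + (-2)(0.0625) + (0)(0.0625) + (6)(0.625) = 2.625
E[T²] = (-4)²(0.25) + (-2)²(0.0625) + (0)²(0.0625) + (6)²(0.625) = 26.75
V(T) = E[T²] − (E[T])² = 26.75 − (2.625)² = 19.859375

19.8594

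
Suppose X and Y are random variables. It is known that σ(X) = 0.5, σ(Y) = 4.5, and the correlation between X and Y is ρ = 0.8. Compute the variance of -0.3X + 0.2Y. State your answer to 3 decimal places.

0.617

var(X) = (0.5)² = 0.25;  var(Y) = (4.5)² = 20.25
Cov(X,Y) = ρ·σ(X)·σ(Y) = 0.8·0.5·4.5 = 1.8
var(-0.3X + 0.2Y) = (-0.3)²·var(X) + (0.2)²·var(Y) + 2·(-0.3)·(0.2)·Cov(X,Y)
= 0.09·0.25 + 0.04·20.25 + -0.12·1.8 = 0.6165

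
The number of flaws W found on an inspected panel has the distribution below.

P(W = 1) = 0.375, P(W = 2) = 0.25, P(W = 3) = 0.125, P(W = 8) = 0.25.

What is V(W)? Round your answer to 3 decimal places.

E[W] = (1)(0.375) + (2)(0.25) + (3)(0.125) + (8)(0.25) = 3.25
E[W²] = (1)²(0.375) + (2)²(0.25) + (3)²(0.125) + (8)²(0.25) = 18.5
V(W) = E[W²] − (E[W])² = 18.5 − (3.25)² = 7.9375

7.938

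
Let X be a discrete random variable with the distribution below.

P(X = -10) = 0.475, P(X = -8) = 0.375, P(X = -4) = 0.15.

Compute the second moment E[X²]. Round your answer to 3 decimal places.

E[X²] = (-10)²(0.475) + (-8)²(0.375) + (-4)²(0.15) = 73.9

73.900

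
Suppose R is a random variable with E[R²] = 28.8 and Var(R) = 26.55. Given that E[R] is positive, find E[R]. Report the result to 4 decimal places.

1.5000

(E[R])² = E[R²] − Var(R) = 28.8 − 26.55 = 2.25
E[R] = √2.25 = 1.5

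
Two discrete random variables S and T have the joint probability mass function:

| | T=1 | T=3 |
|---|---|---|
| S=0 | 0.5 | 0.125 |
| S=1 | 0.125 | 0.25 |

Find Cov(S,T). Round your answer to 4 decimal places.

E[S] = 0.375,  E[T] = 1.75
E[ST] = 0.875
Cov(S,T) = E[ST] − E[S]E[T] = 0.875 − (0.375)(1.75) = 0.21875

0.2188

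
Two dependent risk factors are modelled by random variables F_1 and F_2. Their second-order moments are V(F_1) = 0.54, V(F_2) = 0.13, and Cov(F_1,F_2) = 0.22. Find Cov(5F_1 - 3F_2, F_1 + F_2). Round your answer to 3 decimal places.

Cov(5F_1 - 3F_2, F_1 + F_2) = (5)(1)V(F_1) + (-3)(1)V(F_2) + [(5)(1) + (-3)(1)]Cov(F_1,F_2)
= 5·0.54 + -3·0.13 + 2·0.22 = 2.75

2.750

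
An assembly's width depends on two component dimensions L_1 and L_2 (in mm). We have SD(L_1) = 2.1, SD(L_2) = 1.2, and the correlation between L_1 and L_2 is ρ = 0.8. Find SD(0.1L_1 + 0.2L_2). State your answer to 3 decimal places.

Var(L_1) = (2.1)² = 4.41;  Var(L_2) = (1.2)² = 1.44
cov(L_1,L_2) = ρ·SD(L_1)·SD(L_2) = 0.8·2.1·1.2 = 2.016
Var(0.1L_1 + 0.2L_2) = (0.1)²·Var(L_1) + (0.2)²·Var(L_2) + 2·(0.1)·(0.2)·cov(L_1,L_2)
= 0.01·4.41 + 0.04·1.44 + 0.04·2.016 = 0.18234
SD(0.1L_1 + 0.2L_2) = √0.18234 ≈ 0.427

0.427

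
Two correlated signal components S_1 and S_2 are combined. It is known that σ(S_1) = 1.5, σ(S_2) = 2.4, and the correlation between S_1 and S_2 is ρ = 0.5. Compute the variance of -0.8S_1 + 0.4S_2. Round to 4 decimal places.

1.2096

var(S_1) = (1.5)² = 2.25;  var(S_2) = (2.4)² = 5.76
cov(S_1,S_2) = ρ·σ(S_1)·σ(S_2) = 0.5·1.5·2.4 = 1.8
var(-0.8S_1 + 0.4S_2) = (-0.8)²·var(S_1) + (0.4)²·var(S_2) + 2·(-0.8)·(0.4)·cov(S_1,S_2)
= 0.64·2.25 + 0.16·5.76 + -0.64·1.8 = 1.2096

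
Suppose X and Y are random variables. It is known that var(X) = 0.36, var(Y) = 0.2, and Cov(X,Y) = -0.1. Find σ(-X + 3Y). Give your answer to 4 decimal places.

var(-X + 3Y) = (-1)²·var(X) + (3)²·var(Y) + 2·(-1)·(3)·Cov(X,Y)
= 1·0.36 + 9·0.2 + -6·-0.1 = 2.76
σ(-X + 3Y) = √2.76 ≈ 1.6613

1.6613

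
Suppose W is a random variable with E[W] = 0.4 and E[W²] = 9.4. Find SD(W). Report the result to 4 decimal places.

3.0397

Var(W) = 9.4 − (0.4)² = 9.24
SD(W) = √9.24 ≈ 3.0397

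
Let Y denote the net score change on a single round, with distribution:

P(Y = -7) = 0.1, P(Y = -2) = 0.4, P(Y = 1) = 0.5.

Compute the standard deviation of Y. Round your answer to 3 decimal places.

2.449

E[Y] = (-7)(0.1) + (-2)(0.4) + (1)(0.5) = -1
E[Y²] = (-7)²(0.1) + (-2)²(0.4) + (1)²(0.5) = 7
var(Y) = E[Y²] − (E[Y])² = 7 − (-1)² = 6
SD(Y) = √6 ≈ 2.449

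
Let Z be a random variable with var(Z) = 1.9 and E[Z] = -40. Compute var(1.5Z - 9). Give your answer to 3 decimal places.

4.275

var(1.5Z - 9) = (1.5)²·var(Z) = 2.25·1.9 = 4.275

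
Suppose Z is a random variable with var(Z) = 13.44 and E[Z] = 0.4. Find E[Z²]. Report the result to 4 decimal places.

13.6000

E[Z²] = var(Z) + (E[Z])² = 13.44 + (0.4)² = 13.6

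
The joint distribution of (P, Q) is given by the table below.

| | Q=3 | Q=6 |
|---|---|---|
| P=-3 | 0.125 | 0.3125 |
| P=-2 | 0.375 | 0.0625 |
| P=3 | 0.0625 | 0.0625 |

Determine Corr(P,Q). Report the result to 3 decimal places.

-0.088

E[P] = -1.8125,  E[Q] = 4.3125
E[PQ] = -8.0625
cov(P,Q) = E[PQ] − E[P]E[Q] = -8.0625 − (-1.8125)(4.3125) = -0.24609375
V(P) = 3.52734375,  V(Q) = 2.21484375
ρ = -0.24609375 / √(3.52734375·2.21484375) ≈ -0.088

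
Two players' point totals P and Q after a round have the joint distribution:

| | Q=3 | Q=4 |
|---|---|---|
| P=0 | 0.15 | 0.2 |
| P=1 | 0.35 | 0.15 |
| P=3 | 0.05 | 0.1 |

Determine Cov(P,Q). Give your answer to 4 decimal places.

0.0225

E[P] = 0.95,  E[Q] = 3.45
E[PQ] = 3.3
Cov(P,Q) = E[PQ] − E[P]E[Q] = 3.3 − (0.95)(3.45) = 0.0225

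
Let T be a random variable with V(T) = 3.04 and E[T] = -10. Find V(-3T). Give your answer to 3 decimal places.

27.360

V(-3T) = (-3)²·V(T) = 9·3.04 = 27.36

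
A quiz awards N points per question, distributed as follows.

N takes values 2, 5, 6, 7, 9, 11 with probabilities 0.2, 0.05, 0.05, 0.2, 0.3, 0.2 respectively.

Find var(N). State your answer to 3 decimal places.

9.588

E[N] = (2)(0.2) + (5)(0.05) + (6)(0.05) + (7)(0.2) + (9)(0.3) + (11)(0.2) = 7.25
E[N²] = (2)²(0.2) + (5)²(0.05) + (6)²(0.05) + (7)²(0.2) + (9)²(0.3) + (11)²(0.2) = 62.15
var(N) = E[N²] − (E[N])² = 62.15 − (7.25)² = 9.5875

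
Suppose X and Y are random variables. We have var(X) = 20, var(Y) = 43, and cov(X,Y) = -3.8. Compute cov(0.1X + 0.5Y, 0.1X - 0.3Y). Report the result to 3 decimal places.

-6.326

cov(0.1X + 0.5Y, 0.1X - 0.3Y) = (0.1)(0.1)var(X) + (0.5)(-0.3)var(Y) + [(0.1)(-0.3) + (0.5)(0.1)]cov(X,Y)
= 0.01·20 + -0.15·43 + 0.02·-3.8 = -6.326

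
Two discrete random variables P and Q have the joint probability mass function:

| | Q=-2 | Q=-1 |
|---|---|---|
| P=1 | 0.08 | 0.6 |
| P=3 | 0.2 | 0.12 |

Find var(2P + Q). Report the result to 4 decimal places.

2.8000

E[P] = 1.64,  E[Q] = -1.28,  E[PQ] = -2.32
var(P) = 3.56 − (1.64)² = 0.8704;  var(Q) = 1.84 − (-1.28)² = 0.2016
Cov(P,Q) = -2.32 − (1.64)(-1.28) = -0.2208
var(2P + Q) = (2)²·0.8704 + (1)²·0.2016 + 2·(2)·(1)·-0.2208 = 2.8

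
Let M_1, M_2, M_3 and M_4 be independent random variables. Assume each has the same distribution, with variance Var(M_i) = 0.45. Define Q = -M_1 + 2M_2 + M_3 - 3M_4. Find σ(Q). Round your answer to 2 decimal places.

2.60

By independence, Var(Q) = (-1)²Var(M_1) + (2)²Var(M_2) + (1)²Var(M_3) + (-3)²Var(M_4)
= (-1)²·0.45 + (2)²·0.45 + (1)²·0.45 + (-3)²·0.45 = 6.75
σ(Q) = √6.75 ≈ 2.60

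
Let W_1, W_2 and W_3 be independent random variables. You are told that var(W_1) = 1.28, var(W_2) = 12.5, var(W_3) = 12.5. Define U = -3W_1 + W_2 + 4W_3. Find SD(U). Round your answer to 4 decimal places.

By independence, var(U) = (-3)²var(W_1) + (1)²var(W_2) + (4)²var(W_3)
= (-3)²·1.28 + (1)²·12.5 + (4)²·12.5 = 224.02
SD(U) = √224.02 ≈ 14.9673

14.9673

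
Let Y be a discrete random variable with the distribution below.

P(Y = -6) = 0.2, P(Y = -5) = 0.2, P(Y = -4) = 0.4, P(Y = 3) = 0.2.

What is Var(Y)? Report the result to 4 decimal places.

E[Y] = (-6)(0.2) + (-5)(0.2) + (-4)(0.4) + (3)(0.2) = -3.2
E[Y²] = (-6)²(0.2) + (-5)²(0.2) + (-4)²(0.4) + (3)²(0.2) = 20.4
Var(Y) = E[Y²] − (E[Y])² = 20.4 − (-3.2)² = 10.16

10.1600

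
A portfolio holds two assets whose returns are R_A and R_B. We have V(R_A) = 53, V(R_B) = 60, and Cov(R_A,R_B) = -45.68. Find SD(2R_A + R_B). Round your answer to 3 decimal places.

V(2R_A + R_B) = (2)²·V(R_A) + (1)²·V(R_B) + 2·(2)·(1)·Cov(R_A,R_B)
= 4·53 + 1·60 + 4·-45.68 = 89.28
SD(2R_A + R_B) = √89.28 ≈ 9.449

9.449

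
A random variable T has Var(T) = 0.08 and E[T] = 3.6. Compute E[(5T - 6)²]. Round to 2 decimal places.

E[5T - 6] = 5·3.6 − 6 = 12
Var(5T - 6) = (5)²·0.08 = 2
E[(5T - 6)²] = Var((5T - 6)) + (E[(5T - 6)])² = 2 + (12)² = 146

146.00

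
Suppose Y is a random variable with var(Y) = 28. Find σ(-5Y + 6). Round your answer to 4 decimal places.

var(-5Y + 6) = (-5)²·28 = 700
σ(-5Y + 6) = √700 ≈ 26.4575

26.4575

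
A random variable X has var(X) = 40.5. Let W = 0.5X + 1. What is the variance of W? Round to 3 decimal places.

var(0.5X + 1) = (0.5)²·var(X) = 0.25·40.5 = 10.125

10.125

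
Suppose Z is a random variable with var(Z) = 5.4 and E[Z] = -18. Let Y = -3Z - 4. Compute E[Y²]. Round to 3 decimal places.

E[-3Z - 4] = -3·-18 − 4 = 50
var(-3Z - 4) = (-3)²·5.4 = 48.6
E[Y²] = var(Y) + (E[Y])² = 48.6 + (50)² = 2548.6

2548.600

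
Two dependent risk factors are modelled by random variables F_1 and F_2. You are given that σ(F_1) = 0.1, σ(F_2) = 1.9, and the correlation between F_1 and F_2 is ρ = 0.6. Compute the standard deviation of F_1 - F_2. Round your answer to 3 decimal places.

1.842

var(F_1) = (0.1)² = 0.01;  var(F_2) = (1.9)² = 3.61
Cov(F_1,F_2) = ρ·σ(F_1)·σ(F_2) = 0.6·0.1·1.9 = 0.114
var(F_1 - F_2) = (1)²·var(F_1) + (-1)²·var(F_2) + 2·(1)·(-1)·Cov(F_1,F_2)
= 1·0.01 + 1·3.61 + -2·0.114 = 3.392
σ(F_1 - F_2) = √3.392 ≈ 1.842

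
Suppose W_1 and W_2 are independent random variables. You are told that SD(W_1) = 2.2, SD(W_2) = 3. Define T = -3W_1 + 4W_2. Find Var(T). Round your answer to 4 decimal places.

Var(W_1) = 4.84, Var(W_2) = 9
By independence, Var(T) = (-3)²Var(W_1) + (4)²Var(W_2)
= (-3)²·4.84 + (4)²·9 = 187.56

187.5600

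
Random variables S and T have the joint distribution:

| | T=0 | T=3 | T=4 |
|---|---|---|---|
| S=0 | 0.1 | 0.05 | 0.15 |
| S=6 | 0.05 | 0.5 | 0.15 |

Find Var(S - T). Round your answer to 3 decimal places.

7.928

E[S] = 4.2,  E[T] = 2.85,  E[ST] = 12.6
Var(S) = 25.2 − (4.2)² = 7.56;  Var(T) = 9.75 − (2.85)² = 1.6275
cov(S,T) = 12.6 − (4.2)(2.85) = 0.63
Var(S - T) = (1)²·7.56 + (-1)²·1.6275 + 2·(1)·(-1)·0.63 = 7.9275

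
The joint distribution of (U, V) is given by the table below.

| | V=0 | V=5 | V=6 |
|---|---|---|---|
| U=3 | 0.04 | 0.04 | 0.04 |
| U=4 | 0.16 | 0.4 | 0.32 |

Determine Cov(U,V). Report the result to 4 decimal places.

0.0832

E[U] = 3.88,  E[V] = 4.36
E[UV] = 17
Cov(U,V) = E[UV] − E[U]E[V] = 17 − (3.88)(4.36) = 0.0832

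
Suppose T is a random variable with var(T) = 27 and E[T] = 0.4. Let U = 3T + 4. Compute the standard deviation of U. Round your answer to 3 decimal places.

var(3T + 4) = (3)²·27 = 243
sd(U) = √243 ≈ 15.588

15.588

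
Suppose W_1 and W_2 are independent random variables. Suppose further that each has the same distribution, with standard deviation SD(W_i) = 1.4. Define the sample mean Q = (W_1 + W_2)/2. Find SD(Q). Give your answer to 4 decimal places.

0.9899

Var(W_i) = (1.4)² = 1.96
By independence, Var(Q) = (0.5)²Var(W_1) + (0.5)²Var(W_2)
= (0.5)²·1.96 + (0.5)²·1.96 = 0.98
SD(Q) = √0.98 ≈ 0.9899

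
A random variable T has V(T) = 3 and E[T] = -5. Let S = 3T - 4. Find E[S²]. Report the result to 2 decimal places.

388.00

E[3T - 4] = 3·-5 − 4 = -19
V(3T - 4) = (3)²·3 = 27
E[S²] = V(S) + (E[S])² = 27 + (-19)² = 388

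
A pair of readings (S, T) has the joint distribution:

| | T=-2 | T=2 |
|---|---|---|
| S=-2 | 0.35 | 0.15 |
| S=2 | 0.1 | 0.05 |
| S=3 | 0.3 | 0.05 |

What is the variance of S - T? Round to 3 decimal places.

E[S] = 0.35,  E[T] = -1,  E[ST] = -0.9
var(S) = 5.75 − (0.35)² = 5.6275;  var(T) = 4 − (-1)² = 3
cov(S,T) = -0.9 − (0.35)(-1) = -0.55
var(S - T) = (1)²·5.6275 + (-1)²·3 + 2·(1)·(-1)·-0.55 = 9.7275

9.728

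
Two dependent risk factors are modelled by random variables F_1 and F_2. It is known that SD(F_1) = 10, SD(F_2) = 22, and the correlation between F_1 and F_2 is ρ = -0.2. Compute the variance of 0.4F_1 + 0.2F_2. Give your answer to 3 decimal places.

28.320

var(F_1) = (10)² = 100;  var(F_2) = (22)² = 484
cov(F_1,F_2) = ρ·SD(F_1)·SD(F_2) = -0.2·10·22 = -44
var(0.4F_1 + 0.2F_2) = (0.4)²·var(F_1) + (0.2)²·var(F_2) + 2·(0.4)·(0.2)·cov(F_1,F_2)
= 0.16·100 + 0.04·484 + 0.16·-44 = 28.32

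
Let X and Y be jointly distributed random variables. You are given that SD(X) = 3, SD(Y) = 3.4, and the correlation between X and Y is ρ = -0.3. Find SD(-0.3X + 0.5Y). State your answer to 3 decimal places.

V(X) = (3)² = 9;  V(Y) = (3.4)² = 11.56
cov(X,Y) = ρ·SD(X)·SD(Y) = -0.3·3·3.4 = -3.06
V(-0.3X + 0.5Y) = (-0.3)²·V(X) + (0.5)²·V(Y) + 2·(-0.3)·(0.5)·cov(X,Y)
= 0.09·9 + 0.25·11.56 + -0.3·-3.06 = 4.618
SD(-0.3X + 0.5Y) = √4.618 ≈ 2.149

2.149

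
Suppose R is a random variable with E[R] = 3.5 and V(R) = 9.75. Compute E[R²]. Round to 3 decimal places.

22.000

E[R²] = V(R) + (E[R])² = 9.75 + (3.5)² = 22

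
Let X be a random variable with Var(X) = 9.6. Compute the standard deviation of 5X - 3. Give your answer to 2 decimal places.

Var(5X - 3) = (5)²·9.6 = 240
sd(5X - 3) = √240 ≈ 15.49

15.49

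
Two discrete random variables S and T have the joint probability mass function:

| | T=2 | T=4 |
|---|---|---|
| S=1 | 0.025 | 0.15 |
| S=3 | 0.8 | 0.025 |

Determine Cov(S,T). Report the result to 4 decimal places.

E[S] = 2.65,  E[T] = 2.35
E[ST] = 5.75
Cov(S,T) = E[ST] − E[S]E[T] = 5.75 − (2.65)(2.35) = -0.4775

-0.4775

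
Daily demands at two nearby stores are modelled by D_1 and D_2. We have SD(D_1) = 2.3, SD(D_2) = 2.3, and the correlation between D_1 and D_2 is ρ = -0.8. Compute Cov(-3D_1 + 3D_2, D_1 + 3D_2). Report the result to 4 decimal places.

57.1320

var(D_1) = (2.3)² = 5.29;  var(D_2) = (2.3)² = 5.29
Cov(D_1,D_2) = ρ·SD(D_1)·SD(D_2) = -0.8·2.3·2.3 = -4.232
Cov(-3D_1 + 3D_2, D_1 + 3D_2) = (-3)(1)var(D_1) + (3)(3)var(D_2) + [(-3)(3) + (3)(1)]Cov(D_1,D_2)
= -3·5.29 + 9·5.29 + -6·-4.232 = 57.132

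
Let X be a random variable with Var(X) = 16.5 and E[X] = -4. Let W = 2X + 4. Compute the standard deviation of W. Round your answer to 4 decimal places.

8.1240

Var(2X + 4) = (2)²·16.5 = 66
SD(W) = √66 ≈ 8.1240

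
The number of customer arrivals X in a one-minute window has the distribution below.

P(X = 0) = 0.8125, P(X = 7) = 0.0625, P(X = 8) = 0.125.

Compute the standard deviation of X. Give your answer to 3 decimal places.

E[X] = (0)(0.8125) + (7)(0.0625) + (8)(0.125) = 1.4375
E[X²] = (0)²(0.8125) + (7)²(0.0625) + (8)²(0.125) = 11.0625
Var(X) = E[X²] − (E[X])² = 11.0625 − (1.4375)² = 8.99609375
σ(X) = √8.99609375 ≈ 2.999

2.999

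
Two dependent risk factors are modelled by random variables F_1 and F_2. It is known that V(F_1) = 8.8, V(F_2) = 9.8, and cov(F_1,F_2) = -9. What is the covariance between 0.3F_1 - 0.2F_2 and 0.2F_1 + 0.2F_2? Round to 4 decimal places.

-0.0440

cov(0.3F_1 - 0.2F_2, 0.2F_1 + 0.2F_2) = (0.3)(0.2)V(F_1) + (-0.2)(0.2)V(F_2) + [(0.3)(0.2) + (-0.2)(0.2)]cov(F_1,F_2)
= 0.06·8.8 + -0.04·9.8 + 0.02·-9 = -0.044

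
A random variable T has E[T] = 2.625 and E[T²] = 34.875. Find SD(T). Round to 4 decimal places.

V(T) = 34.875 − (2.625)² = 27.984375
SD(T) = √27.984375 ≈ 5.2900

5.2900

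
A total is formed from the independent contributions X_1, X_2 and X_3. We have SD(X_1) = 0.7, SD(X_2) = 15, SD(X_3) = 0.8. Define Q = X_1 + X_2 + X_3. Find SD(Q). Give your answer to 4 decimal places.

V(X_1) = 0.49, V(X_2) = 225, V(X_3) = 0.64
By independence, V(Q) = (1)²V(X_1) + (1)²V(X_2) + (1)²V(X_3)
= (1)²·0.49 + (1)²·225 + (1)²·0.64 = 226.13
SD(Q) = √226.13 ≈ 15.0376

15.0376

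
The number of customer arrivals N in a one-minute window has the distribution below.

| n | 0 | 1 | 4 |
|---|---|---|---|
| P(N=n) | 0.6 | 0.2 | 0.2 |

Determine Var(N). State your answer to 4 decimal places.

E[N] = (0)(0.6) + (1)(0.2) + (4)(0.2) = 1
E[N²] = (0)²(0.6) + (1)²(0.2) + (4)²(0.2) = 3.4
Var(N) = E[N²] − (E[N])² = 3.4 − (1)² = 2.4

2.4000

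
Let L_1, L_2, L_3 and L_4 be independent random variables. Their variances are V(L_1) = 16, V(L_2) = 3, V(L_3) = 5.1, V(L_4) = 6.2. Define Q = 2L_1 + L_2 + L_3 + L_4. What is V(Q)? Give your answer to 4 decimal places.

By independence, V(Q) = (2)²V(L_1) + (1)²V(L_2) + (1)²V(L_3) + (1)²V(L_4)
= (2)²·16 + (1)²·3 + (1)²·5.1 + (1)²·6.2 = 78.3

78.3000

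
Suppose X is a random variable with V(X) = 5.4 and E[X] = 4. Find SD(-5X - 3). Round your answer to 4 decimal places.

11.6190

V(-5X - 3) = (-5)²·5.4 = 135
SD(-5X - 3) = √135 ≈ 11.6190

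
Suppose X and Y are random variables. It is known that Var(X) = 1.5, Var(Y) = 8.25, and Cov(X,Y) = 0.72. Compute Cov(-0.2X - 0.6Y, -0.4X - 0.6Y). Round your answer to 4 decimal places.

3.3492

Cov(-0.2X - 0.6Y, -0.4X - 0.6Y) = (-0.2)(-0.4)Var(X) + (-0.6)(-0.6)Var(Y) + [(-0.2)(-0.6) + (-0.6)(-0.4)]Cov(X,Y)
= 0.08·1.5 + 0.36·8.25 + 0.36·0.72 = 3.3492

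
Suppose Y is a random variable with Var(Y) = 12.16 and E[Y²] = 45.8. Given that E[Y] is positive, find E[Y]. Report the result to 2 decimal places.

5.80

(E[Y])² = E[Y²] − Var(Y) = 45.8 − 12.16 = 33.64
E[Y] = √33.64 = 5.8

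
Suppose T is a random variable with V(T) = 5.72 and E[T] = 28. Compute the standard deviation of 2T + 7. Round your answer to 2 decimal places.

4.78

V(2T + 7) = (2)²·5.72 = 22.88
sd(2T + 7) = √22.88 ≈ 4.78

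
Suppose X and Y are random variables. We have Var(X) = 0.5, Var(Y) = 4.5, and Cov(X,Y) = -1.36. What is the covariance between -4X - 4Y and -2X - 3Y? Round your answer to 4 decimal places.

30.8000

Cov(-4X - 4Y, -2X - 3Y) = (-4)(-2)Var(X) + (-4)(-3)Var(Y) + [(-4)(-3) + (-4)(-2)]Cov(X,Y)
= 8·0.5 + 12·4.5 + 20·-1.36 = 30.8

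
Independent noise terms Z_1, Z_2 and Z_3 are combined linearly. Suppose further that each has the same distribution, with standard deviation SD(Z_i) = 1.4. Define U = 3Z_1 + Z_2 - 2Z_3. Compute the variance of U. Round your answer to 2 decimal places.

Var(Z_i) = (1.4)² = 1.96
By independence, Var(U) = (3)²Var(Z_1) + (1)²Var(Z_2) + (-2)²Var(Z_3)
= (3)²·1.96 + (1)²·1.96 + (-2)²·1.96 = 27.44

27.44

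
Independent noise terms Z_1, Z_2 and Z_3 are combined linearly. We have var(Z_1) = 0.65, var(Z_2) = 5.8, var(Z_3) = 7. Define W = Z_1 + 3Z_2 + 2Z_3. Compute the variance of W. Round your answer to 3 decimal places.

By independence, var(W) = (1)²var(Z_1) + (3)²var(Z_2) + (2)²var(Z_3)
= (1)²·0.65 + (3)²·5.8 + (2)²·7 = 80.85

80.850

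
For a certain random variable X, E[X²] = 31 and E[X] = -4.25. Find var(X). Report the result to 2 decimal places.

var(X) = 31 − (-4.25)² = 12.9375

12.94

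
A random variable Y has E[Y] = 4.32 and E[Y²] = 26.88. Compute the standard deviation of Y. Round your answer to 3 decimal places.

Var(Y) = 26.88 − (4.32)² = 8.2176
SD(Y) = √8.2176 ≈ 2.867

2.867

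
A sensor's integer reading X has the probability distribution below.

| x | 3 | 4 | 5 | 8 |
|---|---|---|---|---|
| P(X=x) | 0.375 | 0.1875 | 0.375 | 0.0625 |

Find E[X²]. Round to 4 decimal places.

19.7500

E[X²] = (3)²(0.375) + (4)²(0.1875) + (5)²(0.375) + (8)²(0.0625) = 19.75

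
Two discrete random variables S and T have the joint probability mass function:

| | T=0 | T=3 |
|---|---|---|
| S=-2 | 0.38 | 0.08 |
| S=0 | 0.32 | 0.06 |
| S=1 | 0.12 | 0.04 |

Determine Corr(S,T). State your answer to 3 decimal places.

E[S] = -0.76,  E[T] = 0.54
E[ST] = -0.36
Cov(S,T) = E[ST] − E[S]E[T] = -0.36 − (-0.76)(0.54) = 0.0504
Var(S) = 1.4224,  Var(T) = 1.3284
ρ = 0.0504 / √(1.4224·1.3284) ≈ 0.037

0.037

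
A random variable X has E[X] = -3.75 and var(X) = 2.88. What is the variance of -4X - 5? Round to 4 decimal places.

var(-4X - 5) = (-4)²·var(X) = 16·2.88 = 46.08

46.0800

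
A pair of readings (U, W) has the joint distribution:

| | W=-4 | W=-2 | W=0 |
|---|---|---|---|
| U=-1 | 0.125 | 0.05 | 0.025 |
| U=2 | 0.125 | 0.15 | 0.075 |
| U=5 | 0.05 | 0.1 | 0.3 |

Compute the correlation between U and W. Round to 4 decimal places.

E[U] = 2.75,  E[W] = -1.8
E[UW] = -3
cov(U,W) = E[UW] − E[U]E[W] = -3 − (2.75)(-1.8) = 1.95
V(U) = 5.2875,  V(W) = 2.76
ρ = 1.95 / √(5.2875·2.76) ≈ 0.5105

0.5105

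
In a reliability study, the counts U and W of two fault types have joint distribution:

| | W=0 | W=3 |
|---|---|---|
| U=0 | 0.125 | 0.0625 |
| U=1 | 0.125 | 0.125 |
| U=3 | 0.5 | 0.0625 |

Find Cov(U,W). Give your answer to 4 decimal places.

-0.5156

E[U] = 1.9375,  E[W] = 0.75
E[UW] = 0.9375
Cov(U,W) = E[UW] − E[U]E[W] = 0.9375 − (1.9375)(0.75) = -0.515625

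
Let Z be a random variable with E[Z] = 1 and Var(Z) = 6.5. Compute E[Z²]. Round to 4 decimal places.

E[Z²] = Var(Z) + (E[Z])² = 6.5 + (1)² = 7.5

7.5000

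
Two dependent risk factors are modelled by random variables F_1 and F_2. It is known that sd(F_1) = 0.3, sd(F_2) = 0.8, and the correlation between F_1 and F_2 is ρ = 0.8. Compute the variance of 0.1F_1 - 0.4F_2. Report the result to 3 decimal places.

0.088

Var(F_1) = (0.3)² = 0.09;  Var(F_2) = (0.8)² = 0.64
cov(F_1,F_2) = ρ·sd(F_1)·sd(F_2) = 0.8·0.3·0.8 = 0.192
Var(0.1F_1 - 0.4F_2) = (0.1)²·Var(F_1) + (-0.4)²·Var(F_2) + 2·(0.1)·(-0.4)·cov(F_1,F_2)
= 0.01·0.09 + 0.16·0.64 + -0.08·0.192 = 0.08794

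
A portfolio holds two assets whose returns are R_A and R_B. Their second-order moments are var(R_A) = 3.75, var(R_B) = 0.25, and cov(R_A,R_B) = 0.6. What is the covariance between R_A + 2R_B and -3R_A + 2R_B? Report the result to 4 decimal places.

cov(R_A + 2R_B, -3R_A + 2R_B) = (1)(-3)var(R_A) + (2)(2)var(R_B) + [(1)(2) + (2)(-3)]cov(R_A,R_B)
= -3·3.75 + 4·0.25 + -4·0.6 = -12.65

-12.6500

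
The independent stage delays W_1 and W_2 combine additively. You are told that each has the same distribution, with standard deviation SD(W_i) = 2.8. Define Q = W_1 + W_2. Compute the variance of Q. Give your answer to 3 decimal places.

Var(W_i) = (2.8)² = 7.84
By independence, Var(Q) = (1)²Var(W_1) + (1)²Var(W_2)
= (1)²·7.84 + (1)²·7.84 = 15.68

15.680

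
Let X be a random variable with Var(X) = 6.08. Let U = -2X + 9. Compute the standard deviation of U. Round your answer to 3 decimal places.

4.932

Var(-2X + 9) = (-2)²·6.08 = 24.32
σ(U) = √24.32 ≈ 4.932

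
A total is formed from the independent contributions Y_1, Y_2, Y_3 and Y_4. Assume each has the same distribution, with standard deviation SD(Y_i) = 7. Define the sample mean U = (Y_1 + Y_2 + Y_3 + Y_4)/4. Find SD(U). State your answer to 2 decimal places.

Var(Y_i) = (7)² = 49
By independence, Var(U) = (0.25)²Var(Y_1) + (0.25)²Var(Y_2) + (0.25)²Var(Y_3) + (0.25)²Var(Y_4)
= (0.25)²·49 + (0.25)²·49 + (0.25)²·49 + (0.25)²·49 = 12.25
SD(U) = √12.25 ≈ 3.50

3.50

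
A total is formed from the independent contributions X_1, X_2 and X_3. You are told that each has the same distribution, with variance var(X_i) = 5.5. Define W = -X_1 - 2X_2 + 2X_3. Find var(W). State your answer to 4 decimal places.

By independence, var(W) = (-1)²var(X_1) + (-2)²var(X_2) + (2)²var(X_3)
= (-1)²·5.5 + (-2)²·5.5 + (2)²·5.5 = 49.5

49.5000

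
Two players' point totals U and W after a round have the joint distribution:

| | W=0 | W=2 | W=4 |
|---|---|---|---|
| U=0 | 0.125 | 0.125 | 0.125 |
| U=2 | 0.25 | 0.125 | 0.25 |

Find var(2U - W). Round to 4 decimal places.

6.7500

E[U] = 1.25,  E[W] = 2,  E[UW] = 2.5
var(U) = 2.5 − (1.25)² = 0.9375;  var(W) = 7 − (2)² = 3
Cov(U,W) = 2.5 − (1.25)(2) = 0
var(2U - W) = (2)²·0.9375 + (-1)²·3 + 2·(2)·(-1)·0 = 6.75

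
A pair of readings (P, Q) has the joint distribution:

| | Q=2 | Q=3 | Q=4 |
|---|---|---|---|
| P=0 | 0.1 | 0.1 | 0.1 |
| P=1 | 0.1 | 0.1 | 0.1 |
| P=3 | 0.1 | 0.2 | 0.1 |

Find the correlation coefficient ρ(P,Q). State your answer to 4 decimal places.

0.0000

E[P] = 1.5,  E[Q] = 3
E[PQ] = 4.5
Cov(P,Q) = E[PQ] − E[P]E[Q] = 4.5 − (1.5)(3) = 0
var(P) = 1.65,  var(Q) = 0.6
ρ = 0 / √(1.65·0.6) ≈ 0.0000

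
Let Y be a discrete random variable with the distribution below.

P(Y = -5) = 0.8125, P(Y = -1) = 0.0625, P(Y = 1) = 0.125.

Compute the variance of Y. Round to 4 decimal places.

E[Y] = (-5)(0.8125) + (-1)(0.0625) + (1)(0.125) = -4
E[Y²] = (-5)²(0.8125) + (-1)²(0.0625) + (1)²(0.125) = 20.5
var(Y) = E[Y²] − (E[Y])² = 20.5 − (-4)² = 4.5

4.5000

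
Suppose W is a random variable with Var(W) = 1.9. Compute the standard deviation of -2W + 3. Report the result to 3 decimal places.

2.757

Var(-2W + 3) = (-2)²·1.9 = 7.6
sd(-2W + 3) = √7.6 ≈ 2.757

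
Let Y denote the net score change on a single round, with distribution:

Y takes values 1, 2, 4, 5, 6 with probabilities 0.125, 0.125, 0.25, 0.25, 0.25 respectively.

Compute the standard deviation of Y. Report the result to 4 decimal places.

1.6910

E[Y] = (1)(0.125) + (2)(0.125) + (4)(0.25) + (5)(0.25) + (6)(0.25) = 4.125
E[Y²] = (1)²(0.125) + (2)²(0.125) + (4)²(0.25) + (5)²(0.25) + (6)²(0.25) = 19.875
V(Y) = E[Y²] − (E[Y])² = 19.875 − (4.125)² = 2.859375
SD(Y) = √2.859375 ≈ 1.6910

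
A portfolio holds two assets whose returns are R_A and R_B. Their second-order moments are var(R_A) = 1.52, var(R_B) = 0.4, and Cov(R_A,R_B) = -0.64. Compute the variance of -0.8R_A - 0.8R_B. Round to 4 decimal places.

0.4096

var(-0.8R_A - 0.8R_B) = (-0.8)²·var(R_A) + (-0.8)²·var(R_B) + 2·(-0.8)·(-0.8)·Cov(R_A,R_B)
= 0.64·1.52 + 0.64·0.4 + 1.28·-0.64 = 0.4096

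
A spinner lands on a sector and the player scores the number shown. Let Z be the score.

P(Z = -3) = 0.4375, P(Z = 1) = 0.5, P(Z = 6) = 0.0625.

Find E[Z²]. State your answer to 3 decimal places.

6.688

E[Z²] = (-3)²(0.4375) + (1)²(0.5) + (6)²(0.0625) = 6.6875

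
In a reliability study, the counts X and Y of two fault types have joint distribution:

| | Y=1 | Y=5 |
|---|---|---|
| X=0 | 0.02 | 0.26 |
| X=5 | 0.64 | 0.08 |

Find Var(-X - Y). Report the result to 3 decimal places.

E[X] = 3.6,  E[Y] = 2.36,  E[XY] = 5.2
Var(X) = 18 − (3.6)² = 5.04;  Var(Y) = 9.16 − (2.36)² = 3.5904
cov(X,Y) = 5.2 − (3.6)(2.36) = -3.296
Var(-X - Y) = (-1)²·5.04 + (-1)²·3.5904 + 2·(-1)·(-1)·-3.296 = 2.0384

2.038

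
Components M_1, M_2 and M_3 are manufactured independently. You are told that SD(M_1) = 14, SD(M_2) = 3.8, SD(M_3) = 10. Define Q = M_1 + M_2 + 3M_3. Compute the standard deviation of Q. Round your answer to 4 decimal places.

Var(M_1) = 196, Var(M_2) = 14.44, Var(M_3) = 100
By independence, Var(Q) = (1)²Var(M_1) + (1)²Var(M_2) + (3)²Var(M_3)
= (1)²·196 + (1)²·14.44 + (3)²·100 = 1110.44
SD(Q) = √1110.44 ≈ 33.3233

33.3233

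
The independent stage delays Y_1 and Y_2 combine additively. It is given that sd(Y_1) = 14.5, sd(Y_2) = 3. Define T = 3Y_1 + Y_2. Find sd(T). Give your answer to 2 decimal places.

43.60

Var(Y_1) = 210.25, Var(Y_2) = 9
By independence, Var(T) = (3)²Var(Y_1) + (1)²Var(Y_2)
= (3)²·210.25 + (1)²·9 = 1901.25
sd(T) = √1901.25 ≈ 43.60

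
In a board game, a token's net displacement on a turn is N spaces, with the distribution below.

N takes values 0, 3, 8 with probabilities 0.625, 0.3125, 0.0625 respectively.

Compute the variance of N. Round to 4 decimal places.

E[N] = (0)(0.625) + (3)(0.3125) + (8)(0.0625) = 1.4375
E[N²] = (0)²(0.625) + (3)²(0.3125) + (8)²(0.0625) = 6.8125
Var(N) = E[N²] − (E[N])² = 6.8125 − (1.4375)² = 4.74609375

4.7461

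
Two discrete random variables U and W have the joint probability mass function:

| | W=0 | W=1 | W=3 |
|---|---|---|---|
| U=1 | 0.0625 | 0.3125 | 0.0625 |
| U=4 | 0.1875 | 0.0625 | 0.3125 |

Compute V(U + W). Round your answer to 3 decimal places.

4.652

E[U] = 2.6875,  E[W] = 1.5,  E[UW] = 4.5
V(U) = 9.4375 − (2.6875)² = 2.21484375;  V(W) = 3.75 − (1.5)² = 1.5
Cov(U,W) = 4.5 − (2.6875)(1.5) = 0.46875
V(U + W) = (1)²·2.21484375 + (1)²·1.5 + 2·(1)·(1)·0.46875 = 4.65234375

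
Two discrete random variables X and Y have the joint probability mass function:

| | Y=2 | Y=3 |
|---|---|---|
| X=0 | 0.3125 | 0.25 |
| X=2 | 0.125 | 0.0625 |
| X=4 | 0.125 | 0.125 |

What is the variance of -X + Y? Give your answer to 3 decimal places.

3.059

E[X] = 1.375,  E[Y] = 2.4375,  E[XY] = 3.375
var(X) = 4.75 − (1.375)² = 2.859375;  var(Y) = 6.1875 − (2.4375)² = 0.24609375
Cov(X,Y) = 3.375 − (1.375)(2.4375) = 0.0234375
var(-X + Y) = (-1)²·2.859375 + (1)²·0.24609375 + 2·(-1)·(1)·0.0234375 = 3.05859375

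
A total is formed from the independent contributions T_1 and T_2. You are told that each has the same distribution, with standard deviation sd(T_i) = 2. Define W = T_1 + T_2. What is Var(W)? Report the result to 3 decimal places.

8.000

Var(T_i) = (2)² = 4
By independence, Var(W) = (1)²Var(T_1) + (1)²Var(T_2)
= (1)²·4 + (1)²·4 = 8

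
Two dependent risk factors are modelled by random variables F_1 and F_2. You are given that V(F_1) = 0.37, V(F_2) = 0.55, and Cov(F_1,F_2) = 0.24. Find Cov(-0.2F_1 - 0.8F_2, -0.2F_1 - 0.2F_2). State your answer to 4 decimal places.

0.1508

Cov(-0.2F_1 - 0.8F_2, -0.2F_1 - 0.2F_2) = (-0.2)(-0.2)V(F_1) + (-0.8)(-0.2)V(F_2) + [(-0.2)(-0.2) + (-0.8)(-0.2)]Cov(F_1,F_2)
= 0.04·0.37 + 0.16·0.55 + 0.2·0.24 = 0.1508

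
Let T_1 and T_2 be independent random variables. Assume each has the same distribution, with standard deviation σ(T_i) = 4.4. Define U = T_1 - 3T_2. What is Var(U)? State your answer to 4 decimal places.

193.6000

Var(T_i) = (4.4)² = 19.36
By independence, Var(U) = (1)²Var(T_1) + (-3)²Var(T_2)
= (1)²·19.36 + (-3)²·19.36 = 193.6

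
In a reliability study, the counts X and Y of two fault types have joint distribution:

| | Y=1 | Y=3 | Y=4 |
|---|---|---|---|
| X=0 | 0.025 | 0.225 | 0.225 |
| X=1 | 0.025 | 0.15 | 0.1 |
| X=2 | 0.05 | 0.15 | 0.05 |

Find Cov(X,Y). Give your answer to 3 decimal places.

E[X] = 0.775,  E[Y] = 3.175
E[XY] = 2.275
Cov(X,Y) = E[XY] − E[X]E[Y] = 2.275 − (0.775)(3.175) = -0.185625

-0.186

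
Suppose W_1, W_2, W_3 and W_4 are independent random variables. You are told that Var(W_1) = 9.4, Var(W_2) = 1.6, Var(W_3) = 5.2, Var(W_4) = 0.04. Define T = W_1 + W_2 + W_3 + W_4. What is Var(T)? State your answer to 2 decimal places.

By independence, Var(T) = (1)²Var(W_1) + (1)²Var(W_2) + (1)²Var(W_3) + (1)²Var(W_4)
= (1)²·9.4 + (1)²·1.6 + (1)²·5.2 + (1)²·0.04 = 16.24

16.24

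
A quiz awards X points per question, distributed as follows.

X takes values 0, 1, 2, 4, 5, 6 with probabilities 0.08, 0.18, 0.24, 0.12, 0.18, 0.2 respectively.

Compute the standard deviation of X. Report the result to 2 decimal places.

E[X] = (0)(0.08) + (1)(0.18) + (2)(0.24) + (4)(0.12) + (5)(0.18) + (6)(0.2) = 3.24
E[X²] = (0)²(0.08) + (1)²(0.18) + (2)²(0.24) + (4)²(0.12) + (5)²(0.18) + (6)²(0.2) = 14.76
Var(X) = E[X²] − (E[X])² = 14.76 − (3.24)² = 4.2624
sd(X) = √4.2624 ≈ 2.06

2.06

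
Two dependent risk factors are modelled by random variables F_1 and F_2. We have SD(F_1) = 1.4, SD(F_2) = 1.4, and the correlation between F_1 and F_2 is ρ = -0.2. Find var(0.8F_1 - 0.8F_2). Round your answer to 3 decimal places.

var(F_1) = (1.4)² = 1.96;  var(F_2) = (1.4)² = 1.96
Cov(F_1,F_2) = ρ·SD(F_1)·SD(F_2) = -0.2·1.4·1.4 = -0.392
var(0.8F_1 - 0.8F_2) = (0.8)²·var(F_1) + (-0.8)²·var(F_2) + 2·(0.8)·(-0.8)·Cov(F_1,F_2)
= 0.64·1.96 + 0.64·1.96 + -1.28·-0.392 = 3.01056

3.011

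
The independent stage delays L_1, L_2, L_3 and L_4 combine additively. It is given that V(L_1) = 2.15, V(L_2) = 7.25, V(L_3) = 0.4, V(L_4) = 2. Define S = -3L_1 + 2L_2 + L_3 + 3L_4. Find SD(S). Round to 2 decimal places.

By independence, V(S) = (-3)²V(L_1) + (2)²V(L_2) + (1)²V(L_3) + (3)²V(L_4)
= (-3)²·2.15 + (2)²·7.25 + (1)²·0.4 + (3)²·2 = 66.75
SD(S) = √66.75 ≈ 8.17

8.17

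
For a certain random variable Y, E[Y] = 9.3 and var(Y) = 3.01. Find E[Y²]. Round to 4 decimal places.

E[Y²] = var(Y) + (E[Y])² = 3.01 + (9.3)² = 89.5

89.5000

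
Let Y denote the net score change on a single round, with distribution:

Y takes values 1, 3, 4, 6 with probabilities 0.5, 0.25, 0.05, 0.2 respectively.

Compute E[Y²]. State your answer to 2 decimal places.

10.75

E[Y²] = (1)²(0.5) + (3)²(0.25) + (4)²(0.05) + (6)²(0.2) = 10.75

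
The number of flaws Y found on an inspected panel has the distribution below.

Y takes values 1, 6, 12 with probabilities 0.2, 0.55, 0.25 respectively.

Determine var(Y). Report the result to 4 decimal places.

E[Y] = (1)(0.2) + (6)(0.55) + (12)(0.25) = 6.5
E[Y²] = (1)²(0.2) + (6)²(0.55) + (12)²(0.25) = 56
var(Y) = E[Y²] − (E[Y])² = 56 − (6.5)² = 13.75

13.7500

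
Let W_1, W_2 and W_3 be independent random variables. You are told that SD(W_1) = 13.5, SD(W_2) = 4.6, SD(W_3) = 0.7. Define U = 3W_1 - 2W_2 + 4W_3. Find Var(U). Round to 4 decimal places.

Var(W_1) = 182.25, Var(W_2) = 21.16, Var(W_3) = 0.49
By independence, Var(U) = (3)²Var(W_1) + (-2)²Var(W_2) + (4)²Var(W_3)
= (3)²·182.25 + (-2)²·21.16 + (4)²·0.49 = 1732.73

1732.7300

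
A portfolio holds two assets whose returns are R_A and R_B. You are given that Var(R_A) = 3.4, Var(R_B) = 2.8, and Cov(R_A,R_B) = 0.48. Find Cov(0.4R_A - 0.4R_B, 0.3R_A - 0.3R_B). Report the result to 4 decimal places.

Cov(0.4R_A - 0.4R_B, 0.3R_A - 0.3R_B) = (0.4)(0.3)Var(R_A) + (-0.4)(-0.3)Var(R_B) + [(0.4)(-0.3) + (-0.4)(0.3)]Cov(R_A,R_B)
= 0.12·3.4 + 0.12·2.8 + -0.24·0.48 = 0.6288

0.6288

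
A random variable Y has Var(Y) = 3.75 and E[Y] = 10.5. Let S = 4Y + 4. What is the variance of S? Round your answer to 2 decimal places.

Var(4Y + 4) = (4)²·Var(Y) = 16·3.75 = 60

60.00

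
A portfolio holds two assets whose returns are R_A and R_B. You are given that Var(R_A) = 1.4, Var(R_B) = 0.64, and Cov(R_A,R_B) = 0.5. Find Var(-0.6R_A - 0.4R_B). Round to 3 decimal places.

Var(-0.6R_A - 0.4R_B) = (-0.6)²·Var(R_A) + (-0.4)²·Var(R_B) + 2·(-0.6)·(-0.4)·Cov(R_A,R_B)
= 0.36·1.4 + 0.16·0.64 + 0.48·0.5 = 0.8464

0.846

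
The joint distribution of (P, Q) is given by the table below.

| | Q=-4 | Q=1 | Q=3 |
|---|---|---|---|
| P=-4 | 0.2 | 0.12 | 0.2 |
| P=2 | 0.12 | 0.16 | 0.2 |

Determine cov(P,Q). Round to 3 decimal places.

1.104

E[P] = -1.12,  E[Q] = 0.2
E[PQ] = 0.88
cov(P,Q) = E[PQ] − E[P]E[Q] = 0.88 − (-1.12)(0.2) = 1.104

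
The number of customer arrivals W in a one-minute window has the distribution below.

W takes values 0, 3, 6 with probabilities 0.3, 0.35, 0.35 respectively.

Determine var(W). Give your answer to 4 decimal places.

E[W] = (0)(0.3) + (3)(0.35) + (6)(0.35) = 3.15
E[W²] = (0)²(0.3) + (3)²(0.35) + (6)²(0.35) = 15.75
var(W) = E[W²] − (E[W])² = 15.75 − (3.15)² = 5.8275

5.8275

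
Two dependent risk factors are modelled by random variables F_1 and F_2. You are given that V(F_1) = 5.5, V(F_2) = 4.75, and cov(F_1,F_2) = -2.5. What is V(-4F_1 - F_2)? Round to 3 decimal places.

72.750

V(-4F_1 - F_2) = (-4)²·V(F_1) + (-1)²·V(F_2) + 2·(-4)·(-1)·cov(F_1,F_2)
= 16·5.5 + 1·4.75 + 8·-2.5 = 72.75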